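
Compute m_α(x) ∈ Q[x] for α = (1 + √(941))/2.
m_α(x) = x^2 - x - 235

From 2α - 1 = √(941), squaring gives (2α - 1)^2 = 941, i.e. 4α^2 - 4α + 1 = 941, so α^2 - α + (1 - 941)/4 = 0. Since 941 ≡ 1 (mod 4), (1 - 941)/4 = -235 ∈ Z. The polynomial x^2 - x - 235 has discriminant 1 - 4·(-235) = 941, which is not a perfect square in Q (d = 941 is squarefree and ≠ 1), so x^2 - x - 235 is irreducible over Q. It is the minimal polynomial of α.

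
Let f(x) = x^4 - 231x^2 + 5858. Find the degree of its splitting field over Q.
[K : Q] = 4

Solving the quadratic in x^2: x^2 = (231 ± √(231^2 - 4·5858))/2 = (231 ± √29929)/2 = (231 ± 173)/2, giving x^2 = 202 or x^2 = 29. So f(x) = (x^2 - 202)(x^2 - 29) and the roots of f are ±√202, ±√29. Hence the splitting field is K = Q(√202, √29). Since 202 and 29 are distinct squarefree integers > 1, their product 5858 is not a perfect square, so √29 ∉ Q(√202). By the tower law [K:Q] = [Q(√202,√29):Q(√202)] · [Q(√202):Q] = 2 · 2 = 4.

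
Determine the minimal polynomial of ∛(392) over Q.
m_α(x) = x^3 - 392

α satisfies α^3 = 392, so x^3 - 392 annihilates α. By the rational root test, a rational root p/q (in lowest terms) of x^3 - 392 would satisfy p^3 = 392 q^3, forcing q = 1 and p^3 = 392; but 392 is not a perfect cube, contradiction. A monic cubic over Q with no rational root is irreducible (any nontrivial factorization would include a linear factor). Hence x^3 - 392 is the minimal polynomial of α, and in particular [Q(α):Q] = 3.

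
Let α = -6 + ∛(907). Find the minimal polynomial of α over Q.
m_α(x) = x^3 + 18x^2 + 108x - 691

Set β = α + 6 = ∛(907), so β^3 = 907. Then (α + 6)^3 - 907 = 0, i.e. α is a root of g(x) = (x + 6)^3 - 907 = x^3 + 18x^2 + 108x - 691. Since g(x) = h(x + 6) where h(x) = x^3 - 907, and h is irreducible over Q (because 907 is not a perfect cube, so h has no rational root, and a monic cubic with no rational root is irreducible), g is also irreducible (irreducibility is preserved under the substitution x → x + 6). Hence m_α(x) = x^3 + 18x^2 + 108x - 691.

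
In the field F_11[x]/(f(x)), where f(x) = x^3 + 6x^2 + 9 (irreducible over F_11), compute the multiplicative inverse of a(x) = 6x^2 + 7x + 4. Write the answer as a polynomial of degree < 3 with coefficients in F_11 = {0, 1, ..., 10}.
a(x)^(-1) ≡ 10x^2 + 2x + 10 (mod f(x))

Since f is irreducible over F_11, F_11[x]/(f) is a field and a(x) ≠ 0 has an inverse. Apply the extended Euclidean algorithm to f(x) and a(x) in F_11[x]: f(x) = (2x + 6)·a(x) + (5x + 7);  a(x) = (10x + 5)·(5x + 7) + (2). The last nonzero remainder is the constant 2 = gcd(f, a) in F_11. Back-substituting through the division chain expresses 2 = s(x)·a(x) + t(x)·f(x) with s(x) ≡ 9x^2 + 4x + 9 (mod f), so (9x^2 + 4x + 9)·a(x) ≡ 2 (mod f). Multiplying by 2^(-1) ≡ 6 in F_11 gives a(x)^(-1) ≡ 6·(9x^2 + 4x + 9) ≡ 10x^2 + 2x + 10 (mod f). Check: (6x^2 + 7x + 4)·(10x^2 + 2x + 10) = 5x^4 + 5x^3 + 4x^2 + x + 7 ≡ 1 (mod x^3 + 6x^2 + 9).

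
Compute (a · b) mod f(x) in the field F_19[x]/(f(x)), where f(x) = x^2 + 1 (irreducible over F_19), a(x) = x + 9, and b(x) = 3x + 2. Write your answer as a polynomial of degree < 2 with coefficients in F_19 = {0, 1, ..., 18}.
a · b ≡ 10x + 15 (mod f(x))

Multiply in F_19[x]: a(x)·b(x) = (x + 9)·(3x + 2) = 3x^2 + 10x + 18. This has degree ≥ 2, so divide by f(x) over F_19: 3x^2 + 10x + 18 = (3)·(x^2 + 1) + (10x + 15). Hence a·b ≡ 10x + 15 (mod f). (F_19[x]/(f) is a field with 19^2 = 361 elements since f is irreducible of degree 2.)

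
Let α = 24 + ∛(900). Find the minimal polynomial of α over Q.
m_α(x) = x^3 - 72x^2 + 1728x - 14724

Set β = α - 24 = ∛(900), so β^3 = 900. Then (α - 24)^3 - 900 = 0, i.e. α is a root of g(x) = (x - 24)^3 - 900 = x^3 - 72x^2 + 1728x - 14724. Since g(x) = h(x - 24) where h(x) = x^3 - 900, and h is irreducible over Q (because 900 is not a perfect cube, so h has no rational root, and a monic cubic with no rational root is irreducible), g is also irreducible (irreducibility is preserved under the substitution x → x - 24). Hence m_α(x) = x^3 - 72x^2 + 1728x - 14724.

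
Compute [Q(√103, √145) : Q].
[Q(√103, √145) : Q] = 4

[Q(√103):Q] = 2 (min poly x^2 - 103, irreducible since 103 is squarefree > 1). For the top step, suppose √145 ∈ Q(√103), say √145 = c + d√103 with c, d ∈ Q. Squaring: 145 = c^2 + 103d^2 + 2cd√103. Since √103 ∉ Q this forces 2cd = 0. If d = 0 then √145 = c ∈ Q, contradicting 145 squarefree > 1. If c = 0 then 145 = 103d^2, so 103·145 = (103d)^2 is a perfect square in Q — but 103·145 = 14935 is not a perfect square (since 103 and 145 are distinct squarefree integers). Contradiction. Hence √145 ∉ Q(√103), so x^2 - 145 stays irreducible over Q(√103) and [Q(√103, √145) : Q(√103)] = 2. By the tower law, [Q(√103, √145) : Q] = 2 · 2 = 4.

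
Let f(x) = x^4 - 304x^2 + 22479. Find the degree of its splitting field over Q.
[K : Q] = 4

Solving the quadratic in x^2: x^2 = (304 ± √(304^2 - 4·22479))/2 = (304 ± √2500)/2 = (304 ± 50)/2, giving x^2 = 177 or x^2 = 127. So f(x) = (x^2 - 177)(x^2 - 127) and the roots of f are ±√177, ±√127. Hence the splitting field is K = Q(√177, √127). Since 177 and 127 are distinct squarefree integers > 1, their product 22479 is not a perfect square, so √127 ∉ Q(√177). By the tower law [K:Q] = [Q(√177,√127):Q(√177)] · [Q(√177):Q] = 2 · 2 = 4.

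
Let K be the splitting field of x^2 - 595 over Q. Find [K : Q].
[K : Q] = 2

f(x) = x^2 - 595 factors as (x - √595)(x + √595). The splitting field is K = Q(√595). Since 595 is squarefree and > 1, it is not a perfect square, so x^2 - 595 is irreducible over Q and [Q(√595) : Q] = 2. Hence [K : Q] = 2.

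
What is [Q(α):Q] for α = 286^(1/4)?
[Q(α):Q] = 4

α is a root of x^4 - 286. By Eisenstein's criterion at the prime p = 2 (which divides the constant term 286 but p^2 = 4 does not, since 286 is squarefree), x^4 - 286 is irreducible over Q. Hence [Q(α):Q] = 4.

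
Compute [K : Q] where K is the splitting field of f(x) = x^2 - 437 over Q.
[K : Q] = 2

f(x) = x^2 - 437 factors as (x - √437)(x + √437). The splitting field is K = Q(√437). Since 437 is squarefree and > 1, it is not a perfect square, so x^2 - 437 is irreducible over Q and [Q(√437) : Q] = 2. Hence [K : Q] = 2.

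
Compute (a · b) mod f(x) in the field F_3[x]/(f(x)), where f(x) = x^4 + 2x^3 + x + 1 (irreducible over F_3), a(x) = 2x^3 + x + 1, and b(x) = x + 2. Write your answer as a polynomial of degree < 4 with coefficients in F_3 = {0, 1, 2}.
a · b ≡ x^2 + x (mod f(x))

Multiply in F_3[x]: a(x)·b(x) = (2x^3 + x + 1)·(x + 2) = 2x^4 + x^3 + x^2 + 2. This has degree ≥ 4, so divide by f(x) over F_3: 2x^4 + x^3 + x^2 + 2 = (2)·(x^4 + 2x^3 + x + 1) + (x^2 + x). Hence a·b ≡ x^2 + x (mod f). (F_3[x]/(f) is a field with 3^4 = 81 elements since f is irreducible of degree 4.)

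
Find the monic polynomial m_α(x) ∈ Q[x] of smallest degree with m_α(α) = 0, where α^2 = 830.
m_α(x) = x^2 - 830

α satisfies α^2 - 830 = 0, so x^2 - 830 annihilates α. Since d = 830 is squarefree and ≠ 1, it is not a perfect square in Q, so x^2 - 830 has no rational root and is therefore irreducible over Q (a degree-2 polynomial over a field is irreducible iff it has no root). Hence m_α(x) = x^2 - 830.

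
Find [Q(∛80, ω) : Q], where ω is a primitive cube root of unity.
[Q(∛80, ω) : Q] = 6

[Q(∛80):Q] = 3 (min poly x^3 - 80, irreducible since 80 is not a perfect cube). [Q(ω):Q] = 2 (min poly x^2 + x + 1). Since Q(∛80) ⊂ R and ω ∉ R, we have ω ∉ Q(∛80), so x^2 + x + 1 remains irreducible over Q(∛80) and [Q(∛80, ω) : Q(∛80)] = 2. By the tower law, [Q(∛80, ω) : Q] = 3 · 2 = 6. (In fact Q(∛80, ω) is the splitting field of x^3 - 80 over Q.)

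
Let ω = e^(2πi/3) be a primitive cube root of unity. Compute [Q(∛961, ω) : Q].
[Q(∛961, ω) : Q] = 6

[Q(∛961):Q] = 3 (min poly x^3 - 961, irreducible since 961 is not a perfect cube). [Q(ω):Q] = 2 (min poly x^2 + x + 1). Since Q(∛961) ⊂ R and ω ∉ R, we have ω ∉ Q(∛961), so x^2 + x + 1 remains irreducible over Q(∛961) and [Q(∛961, ω) : Q(∛961)] = 2. By the tower law, [Q(∛961, ω) : Q] = 3 · 2 = 6. (In fact Q(∛961, ω) is the splitting field of x^3 - 961 over Q.)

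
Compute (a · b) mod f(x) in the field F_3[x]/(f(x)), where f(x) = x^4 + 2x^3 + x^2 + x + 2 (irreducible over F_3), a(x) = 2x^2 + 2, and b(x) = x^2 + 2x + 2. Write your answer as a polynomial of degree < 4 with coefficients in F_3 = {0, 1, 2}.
a · b ≡ x^2 + 2x (mod f(x))

Multiply in F_3[x]: a(x)·b(x) = (2x^2 + 2)·(x^2 + 2x + 2) = 2x^4 + x^3 + x + 1. This has degree ≥ 4, so divide by f(x) over F_3: 2x^4 + x^3 + x + 1 = (2)·(x^4 + 2x^3 + x^2 + x + 2) + (x^2 + 2x). Hence a·b ≡ x^2 + 2x (mod f). (F_3[x]/(f) is a field with 3^4 = 81 elements since f is irreducible of degree 4.)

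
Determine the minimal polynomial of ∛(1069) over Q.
m_α(x) = x^3 - 1069

α satisfies α^3 = 1069, so x^3 - 1069 annihilates α. By the rational root test, a rational root p/q (in lowest terms) of x^3 - 1069 would satisfy p^3 = 1069 q^3, forcing q = 1 and p^3 = 1069; but 1069 is not a perfect cube, contradiction. A monic cubic over Q with no rational root is irreducible (any nontrivial factorization would include a linear factor). Hence x^3 - 1069 is the minimal polynomial of α, and in particular [Q(α):Q] = 3.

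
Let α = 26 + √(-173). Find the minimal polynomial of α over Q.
m_α(x) = x^2 - 52x + 849

From α - 26 = √(-173), squaring gives (α - 26)^2 = -173, i.e. α^2 - 52α + 676 = -173, so α^2 - 52α + 849 = 0. The discriminant of x^2 - 52x + 849 is (-52)^2 - 4·(849) = 2704 - 3396 = -692, and 4·(-173) is not a perfect square in Q since -173 is squarefree and ≠ 1. Hence x^2 - 52x + 849 is irreducible over Q and is the minimal polynomial of α.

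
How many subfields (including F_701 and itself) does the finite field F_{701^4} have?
F_{701^4} has 3 subfields

The subfields of F_{p^n} are exactly the fields F_{p^d} for d | n (each is the fixed field of the unique index-d subgroup of Gal(F_{p^n}/F_p) ≅ Z/nZ). The divisors of n = 4 are {1, 2, 4}, giving 3 subfields: F_{701^1}, F_{701^2}, F_{701^4}.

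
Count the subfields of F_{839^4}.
F_{839^4} has 3 subfields

The subfields of F_{p^n} are exactly the fields F_{p^d} for d | n (each is the fixed field of the unique index-d subgroup of Gal(F_{p^n}/F_p) ≅ Z/nZ). The divisors of n = 4 are {1, 2, 4}, giving 3 subfields: F_{839^1}, F_{839^2}, F_{839^4}.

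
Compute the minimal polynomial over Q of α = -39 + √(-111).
m_α(x) = x^2 + 78x + 1632

From α + 39 = √(-111), squaring gives (α + 39)^2 = -111, i.e. α^2 + 78α + 1521 = -111, so α^2 + 78α + 1632 = 0. The discriminant of x^2 + 78x + 1632 is (78)^2 - 4·(1632) = 6084 - 6528 = -444, and 4·(-111) is not a perfect square in Q since -111 is squarefree and ≠ 1. Hence x^2 + 78x + 1632 is irreducible over Q and is the minimal polynomial of α.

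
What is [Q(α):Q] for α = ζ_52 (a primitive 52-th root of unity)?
[Q(α):Q] = 24

The minimal polynomial of ζ_52 over Q is the 52-th cyclotomic polynomial Φ_52(x), which is irreducible over Q and has degree φ(52) = 24. Hence [Q(α):Q] = φ(52) = 24.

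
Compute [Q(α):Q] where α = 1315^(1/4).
[Q(α):Q] = 4

α is a root of x^4 - 1315. By Eisenstein's criterion at the prime p = 5 (which divides the constant term 1315 but p^2 = 25 does not, since 1315 is squarefree), x^4 - 1315 is irreducible over Q. Hence [Q(α):Q] = 4.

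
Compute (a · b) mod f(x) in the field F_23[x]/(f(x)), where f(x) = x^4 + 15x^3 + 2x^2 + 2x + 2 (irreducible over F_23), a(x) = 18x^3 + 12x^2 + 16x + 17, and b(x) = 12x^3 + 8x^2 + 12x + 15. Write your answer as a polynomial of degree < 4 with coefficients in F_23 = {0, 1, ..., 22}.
a · b ≡ 3x^3 + 7x^2 + 7x + 9 (mod f(x))

Multiply in F_23[x]: a(x)·b(x) = (18x^3 + 12x^2 + 16x + 17)·(12x^3 + 8x^2 + 12x + 15) = 9x^6 + 12x^5 + 21x^4 + 10x^3 + 2x^2 + 7x + 2. This has degree ≥ 4, so divide by f(x) over F_23: 9x^6 + 12x^5 + 21x^4 + 10x^3 + 2x^2 + 7x + 2 = (9x^2 + 15x + 8)·(x^4 + 15x^3 + 2x^2 + 2x + 2) + (3x^3 + 7x^2 + 7x + 9). Hence a·b ≡ 3x^3 + 7x^2 + 7x + 9 (mod f). (F_23[x]/(f) is a field with 23^4 = 279841 elements since f is irreducible of degree 4.)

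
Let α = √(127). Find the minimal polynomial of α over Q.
m_α(x) = x^2 - 127

α satisfies α^2 - 127 = 0, so x^2 - 127 annihilates α. Since d = 127 is squarefree and ≠ 1, it is not a perfect square in Q, so x^2 - 127 has no rational root and is therefore irreducible over Q (a degree-2 polynomial over a field is irreducible iff it has no root). Hence m_α(x) = x^2 - 127.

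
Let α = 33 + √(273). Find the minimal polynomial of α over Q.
m_α(x) = x^2 - 66x + 816

From α - 33 = √(273), squaring gives (α - 33)^2 = 273, i.e. α^2 - 66α + 1089 = 273, so α^2 - 66α + 816 = 0. The discriminant of x^2 - 66x + 816 is (-66)^2 - 4·(816) = 4356 - 3264 = 1092, and 4·(273) is not a perfect square in Q since 273 is squarefree and ≠ 1. Hence x^2 - 66x + 816 is irreducible over Q and is the minimal polynomial of α.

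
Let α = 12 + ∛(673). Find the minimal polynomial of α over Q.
m_α(x) = x^3 - 36x^2 + 432x - 2401

Set β = α - 12 = ∛(673), so β^3 = 673. Then (α - 12)^3 - 673 = 0, i.e. α is a root of g(x) = (x - 12)^3 - 673 = x^3 - 36x^2 + 432x - 2401. Since g(x) = h(x - 12) where h(x) = x^3 - 673, and h is irreducible over Q (because 673 is not a perfect cube, so h has no rational root, and a monic cubic with no rational root is irreducible), g is also irreducible (irreducibility is preserved under the substitution x → x - 12). Hence m_α(x) = x^3 - 36x^2 + 432x - 2401.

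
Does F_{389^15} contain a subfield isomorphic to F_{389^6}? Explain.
No: F_{389^6} is not a subfield of F_{389^15}

F_{p^m} embeds in F_{p^n} iff m | n. Here 6 ∤ 15 (since 15 = 2·6 + 3 with remainder 3 ≠ 0), so F_{389^6} is not a subfield of F_{389^15}. Equivalently: if it were, the tower law would give 6 = [F_{389^6}:F_389] dividing [F_{389^15}:F_389] = 15, contradiction.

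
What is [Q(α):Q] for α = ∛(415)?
[Q(α):Q] = 3

The minimal polynomial of α is x^3 - 415, irreducible over Q since 415 is not a perfect cube (so x^3 - 415 has no rational root). Hence [Q(α):Q] = deg(m_α) = 3.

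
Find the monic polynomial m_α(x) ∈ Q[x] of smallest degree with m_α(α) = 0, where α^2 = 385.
m_α(x) = x^2 - 385

α satisfies α^2 - 385 = 0, so x^2 - 385 annihilates α. Since d = 385 is squarefree and ≠ 1, it is not a perfect square in Q, so x^2 - 385 has no rational root and is therefore irreducible over Q (a degree-2 polynomial over a field is irreducible iff it has no root). Hence m_α(x) = x^2 - 385.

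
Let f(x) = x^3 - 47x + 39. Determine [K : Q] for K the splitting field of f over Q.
[K : Q] = 6

By the rational root test, any rational root of the monic integer polynomial f(x) = x^3 - 47x + 39 must be an integer dividing the constant term 39, i.e. one of ±{1, 3, 13, 39}. Evaluating: f(1) = -7, f(-1) = 85, f(3) = -75, f(-3) = 153, f(13) = 1625, f(-13) = -1547, f(39) = 57525, f(-39) = -57447; none is 0, so f has no rational root and is therefore irreducible over Q (a cubic with no linear factor over a field is irreducible). For an irreducible cubic, the Galois group is A_3 or S_3 according as the discriminant disc(f) = -4a^3 - 27b^2 = -4·(-47)^3 - 27·(39)^2 = 374225 is or is not a square in Q. Here disc(f) = 374225 is not a perfect square in Q, so the Galois group of f over Q is not contained in A_3 and must be all of S_3. The splitting field has degree |S_3| = 6 over Q, so [K : Q] = 6.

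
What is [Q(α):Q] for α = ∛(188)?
[Q(α):Q] = 3

The minimal polynomial of α is x^3 - 188, irreducible over Q since 188 is not a perfect cube (so x^3 - 188 has no rational root). Hence [Q(α):Q] = deg(m_α) = 3.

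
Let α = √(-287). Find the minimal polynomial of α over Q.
m_α(x) = x^2 + 287

α satisfies α^2 + 287 = 0, so x^2 + 287 annihilates α. Since d = -287 is squarefree and ≠ 1, it is not a perfect square in Q, so x^2 + 287 has no rational root and is therefore irreducible over Q (a degree-2 polynomial over a field is irreducible iff it has no root). Hence m_α(x) = x^2 + 287.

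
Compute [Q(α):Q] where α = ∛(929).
[Q(α):Q] = 3

The minimal polynomial of α is x^3 - 929, irreducible over Q since 929 is not a perfect cube (so x^3 - 929 has no rational root). Hence [Q(α):Q] = deg(m_α) = 3.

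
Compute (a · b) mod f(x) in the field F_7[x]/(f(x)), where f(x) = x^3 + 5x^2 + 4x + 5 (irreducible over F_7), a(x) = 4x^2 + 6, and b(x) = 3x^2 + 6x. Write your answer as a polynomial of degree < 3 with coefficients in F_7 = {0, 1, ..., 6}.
a · b ≡ 3x^2 + x + 5 (mod f(x))

Multiply in F_7[x]: a(x)·b(x) = (4x^2 + 6)·(3x^2 + 6x) = 5x^4 + 3x^3 + 4x^2 + x. This has degree ≥ 3, so divide by f(x) over F_7: 5x^4 + 3x^3 + 4x^2 + x = (5x + 6)·(x^3 + 5x^2 + 4x + 5) + (3x^2 + x + 5). Hence a·b ≡ 3x^2 + x + 5 (mod f). (F_7[x]/(f) is a field with 7^3 = 343 elements since f is irreducible of degree 3.)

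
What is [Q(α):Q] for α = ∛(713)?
[Q(α):Q] = 3

The minimal polynomial of α is x^3 - 713, irreducible over Q since 713 is not a perfect cube (so x^3 - 713 has no rational root). Hence [Q(α):Q] = deg(m_α) = 3.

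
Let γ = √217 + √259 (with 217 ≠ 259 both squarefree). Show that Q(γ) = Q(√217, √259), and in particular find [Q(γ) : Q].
[Q(γ) : Q] = 4 (equivalently, Q(γ) = Q(√217, √259))

Obviously Q(γ) ⊆ Q(√217, √259), and [Q(√217, √259):Q] = 4 (since 217, 259 are distinct squarefree integers > 1 with 56203 not a perfect square). To show equality we compute the minimal polynomial of γ. From γ = √217 + √259: γ^2 = 217 + 2√(56203) + 259 = 476 + 2√(56203), so γ^2 - 476 = 2√(56203); squaring, (γ^2 - 476)^2 = 4·56203, i.e. γ^4 - 952γ^2 + 226576 - 224812 = 0, i.e. γ^4 - 952γ^2 + 1764 = 0. So γ is a root of x^4 - 952x^2 + 1764. This polynomial is irreducible over Q: it has no rational root (each ±√217 ± √259 is irrational), and any factorization into two quadratics over Q would force √(56203) ∈ Q (pairing opposite roots) or √217, √259 ∈ Q (other pairings), all impossible. Hence [Q(γ):Q] = 4 = [Q(√217, √259):Q], so Q(γ) = Q(√217, √259).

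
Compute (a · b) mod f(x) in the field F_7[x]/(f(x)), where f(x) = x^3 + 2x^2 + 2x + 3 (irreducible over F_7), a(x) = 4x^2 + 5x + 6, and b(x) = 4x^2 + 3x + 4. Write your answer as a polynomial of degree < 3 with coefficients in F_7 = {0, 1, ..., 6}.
a · b ≡ 2x^2 + 4x + 3 (mod f(x))

Multiply in F_7[x]: a(x)·b(x) = (4x^2 + 5x + 6)·(4x^2 + 3x + 4) = 2x^4 + 4x^3 + 6x^2 + 3x + 3. This has degree ≥ 3, so divide by f(x) over F_7: 2x^4 + 4x^3 + 6x^2 + 3x + 3 = (2x)·(x^3 + 2x^2 + 2x + 3) + (2x^2 + 4x + 3). Hence a·b ≡ 2x^2 + 4x + 3 (mod f). (F_7[x]/(f) is a field with 7^3 = 343 elements since f is irreducible of degree 3.)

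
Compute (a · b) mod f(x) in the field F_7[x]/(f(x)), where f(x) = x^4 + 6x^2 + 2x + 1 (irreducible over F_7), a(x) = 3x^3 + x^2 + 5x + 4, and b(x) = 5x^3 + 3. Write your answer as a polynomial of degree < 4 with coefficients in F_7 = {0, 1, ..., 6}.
a · b ≡ 4x^3 + 4x^2 (mod f(x))

Multiply in F_7[x]: a(x)·b(x) = (3x^3 + x^2 + 5x + 4)·(5x^3 + 3) = x^6 + 5x^5 + 4x^4 + x^3 + 3x^2 + x + 5. This has degree ≥ 4, so divide by f(x) over F_7: x^6 + 5x^5 + 4x^4 + x^3 + 3x^2 + x + 5 = (x^2 + 5x + 5)·(x^4 + 6x^2 + 2x + 1) + (4x^3 + 4x^2). Hence a·b ≡ 4x^3 + 4x^2 (mod f). (F_7[x]/(f) is a field with 7^4 = 2401 elements since f is irreducible of degree 4.)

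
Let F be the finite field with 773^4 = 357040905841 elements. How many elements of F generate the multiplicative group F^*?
There are φ(357040905840) = 92513304576 primitive elements

F_q^* is cyclic of order q - 1 = 357040905840. A cyclic group of order m has exactly φ(m) generators. Here m = 357040905840 = 2^4 · 3^2 · 5 · 43 · 193 · 59753, so the number of primitive elements is φ(357040905840) = 92513304576.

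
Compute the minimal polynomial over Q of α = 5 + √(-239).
m_α(x) = x^2 - 10x + 264

From α - 5 = √(-239), squaring gives (α - 5)^2 = -239, i.e. α^2 - 10α + 25 = -239, so α^2 - 10α + 264 = 0. The discriminant of x^2 - 10x + 264 is (-10)^2 - 4·(264) = 100 - 1056 = -956, and 4·(-239) is not a perfect square in Q since -239 is squarefree and ≠ 1. Hence x^2 - 10x + 264 is irreducible over Q and is the minimal polynomial of α.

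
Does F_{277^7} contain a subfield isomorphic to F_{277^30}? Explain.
No: F_{277^30} is not a subfield of F_{277^7}

F_{p^m} embeds in F_{p^n} iff m | n. Here 30 ∤ 7 (since 7 = 0·30 + 7 with remainder 7 ≠ 0), so F_{277^30} is not a subfield of F_{277^7}. Equivalently: if it were, the tower law would give 30 = [F_{277^30}:F_277] dividing [F_{277^7}:F_277] = 7, contradiction.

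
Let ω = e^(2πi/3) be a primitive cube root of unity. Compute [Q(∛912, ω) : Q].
[Q(∛912, ω) : Q] = 6

[Q(∛912):Q] = 3 (min poly x^3 - 912, irreducible since 912 is not a perfect cube). [Q(ω):Q] = 2 (min poly x^2 + x + 1). Since Q(∛912) ⊂ R and ω ∉ R, we have ω ∉ Q(∛912), so x^2 + x + 1 remains irreducible over Q(∛912) and [Q(∛912, ω) : Q(∛912)] = 2. By the tower law, [Q(∛912, ω) : Q] = 3 · 2 = 6. (In fact Q(∛912, ω) is the splitting field of x^3 - 912 over Q.)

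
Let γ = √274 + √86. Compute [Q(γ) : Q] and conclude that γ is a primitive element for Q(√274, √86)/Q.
[Q(γ) : Q] = 4 (equivalently, Q(γ) = Q(√274, √86))

Obviously Q(γ) ⊆ Q(√274, √86), and [Q(√274, √86):Q] = 4 (since 274, 86 are distinct squarefree integers > 1 with 23564 not a perfect square). To show equality we compute the minimal polynomial of γ. From γ = √274 + √86: γ^2 = 274 + 2√(23564) + 86 = 360 + 2√(23564), so γ^2 - 360 = 2√(23564); squaring, (γ^2 - 360)^2 = 4·23564, i.e. γ^4 - 720γ^2 + 129600 - 94256 = 0, i.e. γ^4 - 720γ^2 + 35344 = 0. So γ is a root of x^4 - 720x^2 + 35344. This polynomial is irreducible over Q: it has no rational root (each ±√274 ± √86 is irrational), and any factorization into two quadratics over Q would force √(23564) ∈ Q (pairing opposite roots) or √274, √86 ∈ Q (other pairings), all impossible. Hence [Q(γ):Q] = 4 = [Q(√274, √86):Q], so Q(γ) = Q(√274, √86).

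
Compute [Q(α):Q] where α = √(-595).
[Q(α):Q] = 2

[Q(α):Q] equals the degree of the minimal polynomial of α. Here α^2 = -595 and x^2 + 595 is irreducible (d = -595 is squarefree, ≠ 1, hence not a square), so deg(m_α) = 2. Thus [Q(α):Q] = 2.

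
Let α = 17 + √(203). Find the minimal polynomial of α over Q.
m_α(x) = x^2 - 34x + 86

From α - 17 = √(203), squaring gives (α - 17)^2 = 203, i.e. α^2 - 34α + 289 = 203, so α^2 - 34α + 86 = 0. The discriminant of x^2 - 34x + 86 is (-34)^2 - 4·(86) = 1156 - 344 = 812, and 4·(203) is not a perfect square in Q since 203 is squarefree and ≠ 1. Hence x^2 - 34x + 86 is irreducible over Q and is the minimal polynomial of α.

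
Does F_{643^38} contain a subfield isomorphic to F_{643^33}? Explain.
No: F_{643^33} is not a subfield of F_{643^38}

F_{p^m} embeds in F_{p^n} iff m | n. Here 33 ∤ 38 (since 38 = 1·33 + 5 with remainder 5 ≠ 0), so F_{643^33} is not a subfield of F_{643^38}. Equivalently: if it were, the tower law would give 33 = [F_{643^33}:F_643] dividing [F_{643^38}:F_643] = 38, contradiction.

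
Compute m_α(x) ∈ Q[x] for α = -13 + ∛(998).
m_α(x) = x^3 + 39x^2 + 507x + 1199

Set β = α + 13 = ∛(998), so β^3 = 998. Then (α + 13)^3 - 998 = 0, i.e. α is a root of g(x) = (x + 13)^3 - 998 = x^3 + 39x^2 + 507x + 1199. Since g(x) = h(x + 13) where h(x) = x^3 - 998, and h is irreducible over Q (because 998 is not a perfect cube, so h has no rational root, and a monic cubic with no rational root is irreducible), g is also irreducible (irreducibility is preserved under the substitution x → x + 13). Hence m_α(x) = x^3 + 39x^2 + 507x + 1199.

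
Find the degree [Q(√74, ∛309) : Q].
[Q(√74, ∛309) : Q] = 6

Let L = Q(√74, ∛309). Since Q(√74) ⊂ L and [Q(√74):Q] = 2, the tower law gives 2 | [L:Q]. Likewise Q(∛309) ⊂ L with [Q(∛309):Q] = 3 (because 309 is not a perfect cube), so 3 | [L:Q]. As gcd(2,3) = 1, [L:Q] is divisible by 6. Conversely L is generated over Q by √74 and ∛309, so [L:Q] ≤ 2·3 = 6. Therefore [Q(√74, ∛309) : Q] = 6.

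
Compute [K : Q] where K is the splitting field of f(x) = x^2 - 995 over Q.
[K : Q] = 2

f(x) = x^2 - 995 factors as (x - √995)(x + √995). The splitting field is K = Q(√995). Since 995 is squarefree and > 1, it is not a perfect square, so x^2 - 995 is irreducible over Q and [Q(√995) : Q] = 2. Hence [K : Q] = 2.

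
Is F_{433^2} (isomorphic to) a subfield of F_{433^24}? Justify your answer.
Yes: F_{433^2} is a subfield of F_{433^24}

F_{p^m} embeds in F_{p^n} iff m | n (since F_{p^n} is the splitting field of x^(p^n) - x, and F_{p^m} ⊂ F_{p^n} forces p^n to be a power of p^m, i.e. m | n; conversely if m | n then every root of x^(p^m) - x is a root of x^(p^n) - x). Here 2 | 24 (since 24 = 12·2), so F_{433^2} is a subfield of F_{433^24}, and [F_{433^24} : F_{433^2}] = 24/2 = 12.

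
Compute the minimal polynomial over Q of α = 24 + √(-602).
m_α(x) = x^2 - 48x + 1178

From α - 24 = √(-602), squaring gives (α - 24)^2 = -602, i.e. α^2 - 48α + 576 = -602, so α^2 - 48α + 1178 = 0. The discriminant of x^2 - 48x + 1178 is (-48)^2 - 4·(1178) = 2304 - 4712 = -2408, and 4·(-602) is not a perfect square in Q since -602 is squarefree and ≠ 1. Hence x^2 - 48x + 1178 is irreducible over Q and is the minimal polynomial of α.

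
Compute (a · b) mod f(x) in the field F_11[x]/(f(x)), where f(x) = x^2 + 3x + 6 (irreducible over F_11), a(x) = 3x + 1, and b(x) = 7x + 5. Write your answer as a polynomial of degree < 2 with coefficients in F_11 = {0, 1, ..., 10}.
a · b ≡ 3x (mod f(x))

Multiply in F_11[x]: a(x)·b(x) = (3x + 1)·(7x + 5) = 10x^2 + 5. This has degree ≥ 2, so divide by f(x) over F_11: 10x^2 + 5 = (10)·(x^2 + 3x + 6) + (3x). Hence a·b ≡ 3x (mod f). (F_11[x]/(f) is a field with 11^2 = 121 elements since f is irreducible of degree 2.)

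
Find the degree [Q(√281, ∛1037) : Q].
[Q(√281, ∛1037) : Q] = 6

Let L = Q(√281, ∛1037). Since Q(√281) ⊂ L and [Q(√281):Q] = 2, the tower law gives 2 | [L:Q]. Likewise Q(∛1037) ⊂ L with [Q(∛1037):Q] = 3 (because 1037 is not a perfect cube), so 3 | [L:Q]. As gcd(2,3) = 1, [L:Q] is divisible by 6. Conversely L is generated over Q by √281 and ∛1037, so [L:Q] ≤ 2·3 = 6. Therefore [Q(√281, ∛1037) : Q] = 6.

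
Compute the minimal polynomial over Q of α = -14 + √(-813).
m_α(x) = x^2 + 28x + 1009

From α + 14 = √(-813), squaring gives (α + 14)^2 = -813, i.e. α^2 + 28α + 196 = -813, so α^2 + 28α + 1009 = 0. The discriminant of x^2 + 28x + 1009 is (28)^2 - 4·(1009) = 784 - 4036 = -3252, and 4·(-813) is not a perfect square in Q since -813 is squarefree and ≠ 1. Hence x^2 + 28x + 1009 is irreducible over Q and is the minimal polynomial of α.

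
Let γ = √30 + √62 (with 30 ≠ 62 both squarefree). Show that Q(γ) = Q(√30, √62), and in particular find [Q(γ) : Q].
[Q(γ) : Q] = 4 (equivalently, Q(γ) = Q(√30, √62))

Obviously Q(γ) ⊆ Q(√30, √62), and [Q(√30, √62):Q] = 4 (since 30, 62 are distinct squarefree integers > 1 with 1860 not a perfect square). To show equality we compute the minimal polynomial of γ. From γ = √30 + √62: γ^2 = 30 + 2√(1860) + 62 = 92 + 2√(1860), so γ^2 - 92 = 2√(1860); squaring, (γ^2 - 92)^2 = 4·1860, i.e. γ^4 - 184γ^2 + 8464 - 7440 = 0, i.e. γ^4 - 184γ^2 + 1024 = 0. So γ is a root of x^4 - 184x^2 + 1024. This polynomial is irreducible over Q: it has no rational root (each ±√30 ± √62 is irrational), and any factorization into two quadratics over Q would force √(1860) ∈ Q (pairing opposite roots) or √30, √62 ∈ Q (other pairings), all impossible. Hence [Q(γ):Q] = 4 = [Q(√30, √62):Q], so Q(γ) = Q(√30, √62).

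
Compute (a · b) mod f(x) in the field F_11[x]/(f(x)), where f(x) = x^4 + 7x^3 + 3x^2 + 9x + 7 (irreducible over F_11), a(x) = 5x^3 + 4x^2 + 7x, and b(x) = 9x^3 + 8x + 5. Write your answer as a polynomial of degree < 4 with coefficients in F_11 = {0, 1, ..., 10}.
a · b ≡ 7x^2 + 6 (mod f(x))

Multiply in F_11[x]: a(x)·b(x) = (5x^3 + 4x^2 + 7x)·(9x^3 + 8x + 5) = x^6 + 3x^5 + 4x^4 + 2x^3 + 10x^2 + 2x. This has degree ≥ 4, so divide by f(x) over F_11: x^6 + 3x^5 + 4x^4 + 2x^3 + 10x^2 + 2x = (x^2 + 7x + 7)·(x^4 + 7x^3 + 3x^2 + 9x + 7) + (7x^2 + 6). Hence a·b ≡ 7x^2 + 6 (mod f). (F_11[x]/(f) is a field with 11^4 = 14641 elements since f is irreducible of degree 4.)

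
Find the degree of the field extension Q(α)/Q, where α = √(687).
[Q(α):Q] = 2

[Q(α):Q] equals the degree of the minimal polynomial of α. Here α^2 = 687 and x^2 - 687 is irreducible (d = 687 is squarefree, ≠ 1, hence not a square), so deg(m_α) = 2. Thus [Q(α):Q] = 2.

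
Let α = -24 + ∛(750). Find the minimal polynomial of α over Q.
m_α(x) = x^3 + 72x^2 + 1728x + 13074

Set β = α + 24 = ∛(750), so β^3 = 750. Then (α + 24)^3 - 750 = 0, i.e. α is a root of g(x) = (x + 24)^3 - 750 = x^3 + 72x^2 + 1728x + 13074. Since g(x) = h(x + 24) where h(x) = x^3 - 750, and h is irreducible over Q (because 750 is not a perfect cube, so h has no rational root, and a monic cubic with no rational root is irreducible), g is also irreducible (irreducibility is preserved under the substitution x → x + 24). Hence m_α(x) = x^3 + 72x^2 + 1728x + 13074.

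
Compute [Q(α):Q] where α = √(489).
[Q(α):Q] = 2

[Q(α):Q] equals the degree of the minimal polynomial of α. Here α^2 = 489 and x^2 - 489 is irreducible (d = 489 is squarefree, ≠ 1, hence not a square), so deg(m_α) = 2. Thus [Q(α):Q] = 2.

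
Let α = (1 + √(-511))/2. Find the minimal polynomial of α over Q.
m_α(x) = x^2 - x + 128

From 2α - 1 = √(-511), squaring gives (2α - 1)^2 = -511, i.e. 4α^2 - 4α + 1 = -511, so α^2 - α + (1 + 511)/4 = 0. Since -511 ≡ 1 (mod 4), (1 + 511)/4 = 128 ∈ Z. The polynomial x^2 - x + 128 has discriminant 1 - 4·(128) = -511, which is not a perfect square in Q (d = -511 is squarefree and ≠ 1), so x^2 - x + 128 is irreducible over Q. It is the minimal polynomial of α.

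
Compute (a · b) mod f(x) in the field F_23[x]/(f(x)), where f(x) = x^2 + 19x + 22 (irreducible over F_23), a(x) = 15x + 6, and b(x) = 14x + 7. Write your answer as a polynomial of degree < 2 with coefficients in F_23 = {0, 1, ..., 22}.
a · b ≡ 17x + 22 (mod f(x))

Multiply in F_23[x]: a(x)·b(x) = (15x + 6)·(14x + 7) = 3x^2 + 5x + 19. This has degree ≥ 2, so divide by f(x) over F_23: 3x^2 + 5x + 19 = (3)·(x^2 + 19x + 22) + (17x + 22). Hence a·b ≡ 17x + 22 (mod f). (F_23[x]/(f) is a field with 23^2 = 529 elements since f is irreducible of degree 2.)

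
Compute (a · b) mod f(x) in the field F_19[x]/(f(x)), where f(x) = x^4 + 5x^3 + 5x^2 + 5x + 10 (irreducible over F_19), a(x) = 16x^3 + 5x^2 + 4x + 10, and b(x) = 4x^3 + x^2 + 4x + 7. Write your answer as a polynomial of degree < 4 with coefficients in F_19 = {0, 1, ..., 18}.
a · b ≡ 6x^3 + 8x^2 + 4x (mod f(x))

Multiply in F_19[x]: a(x)·b(x) = (16x^3 + 5x^2 + 4x + 10)·(4x^3 + x^2 + 4x + 7) = 7x^6 + 17x^5 + 9x^4 + 5x^3 + 4x^2 + 11x + 13. This has degree ≥ 4, so divide by f(x) over F_19: 7x^6 + 17x^5 + 9x^4 + 5x^3 + 4x^2 + 11x + 13 = (7x^2 + x + 7)·(x^4 + 5x^3 + 5x^2 + 5x + 10) + (6x^3 + 8x^2 + 4x). Hence a·b ≡ 6x^3 + 8x^2 + 4x (mod f). (F_19[x]/(f) is a field with 19^4 = 130321 elements since f is irreducible of degree 4.)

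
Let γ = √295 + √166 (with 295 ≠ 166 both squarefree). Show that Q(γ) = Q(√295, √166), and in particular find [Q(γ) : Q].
[Q(γ) : Q] = 4 (equivalently, Q(γ) = Q(√295, √166))

Obviously Q(γ) ⊆ Q(√295, √166), and [Q(√295, √166):Q] = 4 (since 295, 166 are distinct squarefree integers > 1 with 48970 not a perfect square). To show equality we compute the minimal polynomial of γ. From γ = √295 + √166: γ^2 = 295 + 2√(48970) + 166 = 461 + 2√(48970), so γ^2 - 461 = 2√(48970); squaring, (γ^2 - 461)^2 = 4·48970, i.e. γ^4 - 922γ^2 + 212521 - 195880 = 0, i.e. γ^4 - 922γ^2 + 16641 = 0. So γ is a root of x^4 - 922x^2 + 16641. This polynomial is irreducible over Q: it has no rational root (each ±√295 ± √166 is irrational), and any factorization into two quadratics over Q would force √(48970) ∈ Q (pairing opposite roots) or √295, √166 ∈ Q (other pairings), all impossible. Hence [Q(γ):Q] = 4 = [Q(√295, √166):Q], so Q(γ) = Q(√295, √166).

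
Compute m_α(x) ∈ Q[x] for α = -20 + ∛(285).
m_α(x) = x^3 + 60x^2 + 1200x + 7715

Set β = α + 20 = ∛(285), so β^3 = 285. Then (α + 20)^3 - 285 = 0, i.e. α is a root of g(x) = (x + 20)^3 - 285 = x^3 + 60x^2 + 1200x + 7715. Since g(x) = h(x + 20) where h(x) = x^3 - 285, and h is irreducible over Q (because 285 is not a perfect cube, so h has no rational root, and a monic cubic with no rational root is irreducible), g is also irreducible (irreducibility is preserved under the substitution x → x + 20). Hence m_α(x) = x^3 + 60x^2 + 1200x + 7715.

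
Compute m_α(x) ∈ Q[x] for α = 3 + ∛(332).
m_α(x) = x^3 - 9x^2 + 27x - 359

Set β = α - 3 = ∛(332), so β^3 = 332. Then (α - 3)^3 - 332 = 0, i.e. α is a root of g(x) = (x - 3)^3 - 332 = x^3 - 9x^2 + 27x - 359. Since g(x) = h(x - 3) where h(x) = x^3 - 332, and h is irreducible over Q (because 332 is not a perfect cube, so h has no rational root, and a monic cubic with no rational root is irreducible), g is also irreducible (irreducibility is preserved under the substitution x → x - 3). Hence m_α(x) = x^3 - 9x^2 + 27x - 359.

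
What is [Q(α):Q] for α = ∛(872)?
[Q(α):Q] = 3

The minimal polynomial of α is x^3 - 872, irreducible over Q since 872 is not a perfect cube (so x^3 - 872 has no rational root). Hence [Q(α):Q] = deg(m_α) = 3.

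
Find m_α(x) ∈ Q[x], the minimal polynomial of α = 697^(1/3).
m_α(x) = x^3 - 697

α satisfies α^3 = 697, so x^3 - 697 annihilates α. By the rational root test, a rational root p/q (in lowest terms) of x^3 - 697 would satisfy p^3 = 697 q^3, forcing q = 1 and p^3 = 697; but 697 is not a perfect cube, contradiction. A monic cubic over Q with no rational root is irreducible (any nontrivial factorization would include a linear factor). Hence x^3 - 697 is the minimal polynomial of α, and in particular [Q(α):Q] = 3.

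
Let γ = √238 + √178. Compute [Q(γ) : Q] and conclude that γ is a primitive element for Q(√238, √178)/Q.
[Q(γ) : Q] = 4 (equivalently, Q(γ) = Q(√238, √178))

Obviously Q(γ) ⊆ Q(√238, √178), and [Q(√238, √178):Q] = 4 (since 238, 178 are distinct squarefree integers > 1 with 42364 not a perfect square). To show equality we compute the minimal polynomial of γ. From γ = √238 + √178: γ^2 = 238 + 2√(42364) + 178 = 416 + 2√(42364), so γ^2 - 416 = 2√(42364); squaring, (γ^2 - 416)^2 = 4·42364, i.e. γ^4 - 832γ^2 + 173056 - 169456 = 0, i.e. γ^4 - 832γ^2 + 3600 = 0. So γ is a root of x^4 - 832x^2 + 3600. This polynomial is irreducible over Q: it has no rational root (each ±√238 ± √178 is irrational), and any factorization into two quadratics over Q would force √(42364) ∈ Q (pairing opposite roots) or √238, √178 ∈ Q (other pairings), all impossible. Hence [Q(γ):Q] = 4 = [Q(√238, √178):Q], so Q(γ) = Q(√238, √178).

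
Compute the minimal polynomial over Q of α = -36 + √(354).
m_α(x) = x^2 + 72x + 942

From α + 36 = √(354), squaring gives (α + 36)^2 = 354, i.e. α^2 + 72α + 1296 = 354, so α^2 + 72α + 942 = 0. The discriminant of x^2 + 72x + 942 is (72)^2 - 4·(942) = 5184 - 3768 = 1416, and 4·(354) is not a perfect square in Q since 354 is squarefree and ≠ 1. Hence x^2 + 72x + 942 is irreducible over Q and is the minimal polynomial of α.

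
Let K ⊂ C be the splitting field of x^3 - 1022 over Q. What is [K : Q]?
[K : Q] = 6

The roots of x^3 - 1022 are ∛1022, ω∛1022, ω^2∛1022 where ω = e^(2πi/3) is a primitive cube root of unity, so K = Q(∛1022, ω). Now [Q(∛1022):Q] = 3 (since 1022 is not a perfect cube, x^3 - 1022 is irreducible) and [Q(ω):Q] = 2. Both 2 and 3 divide [K:Q], and [K:Q] ≤ 3·2 = 6, so [K:Q] = 6. (Equivalently: Q(∛1022) ⊂ R but ω ∉ R, so [K : Q(∛1022)] = 2.)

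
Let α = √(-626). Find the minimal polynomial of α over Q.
m_α(x) = x^2 + 626

α satisfies α^2 + 626 = 0, so x^2 + 626 annihilates α. Since d = -626 is squarefree and ≠ 1, it is not a perfect square in Q, so x^2 + 626 has no rational root and is therefore irreducible over Q (a degree-2 polynomial over a field is irreducible iff it has no root). Hence m_α(x) = x^2 + 626.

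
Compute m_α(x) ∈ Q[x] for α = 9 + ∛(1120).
m_α(x) = x^3 - 27x^2 + 243x - 1849

Set β = α - 9 = ∛(1120), so β^3 = 1120. Then (α - 9)^3 - 1120 = 0, i.e. α is a root of g(x) = (x - 9)^3 - 1120 = x^3 - 27x^2 + 243x - 1849. Since g(x) = h(x - 9) where h(x) = x^3 - 1120, and h is irreducible over Q (because 1120 is not a perfect cube, so h has no rational root, and a monic cubic with no rational root is irreducible), g is also irreducible (irreducibility is preserved under the substitution x → x - 9). Hence m_α(x) = x^3 - 27x^2 + 243x - 1849.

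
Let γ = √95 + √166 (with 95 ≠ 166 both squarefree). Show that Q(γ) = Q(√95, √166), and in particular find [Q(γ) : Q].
[Q(γ) : Q] = 4 (equivalently, Q(γ) = Q(√95, √166))

Obviously Q(γ) ⊆ Q(√95, √166), and [Q(√95, √166):Q] = 4 (since 95, 166 are distinct squarefree integers > 1 with 15770 not a perfect square). To show equality we compute the minimal polynomial of γ. From γ = √95 + √166: γ^2 = 95 + 2√(15770) + 166 = 261 + 2√(15770), so γ^2 - 261 = 2√(15770); squaring, (γ^2 - 261)^2 = 4·15770, i.e. γ^4 - 522γ^2 + 68121 - 63080 = 0, i.e. γ^4 - 522γ^2 + 5041 = 0. So γ is a root of x^4 - 522x^2 + 5041. This polynomial is irreducible over Q: it has no rational root (each ±√95 ± √166 is irrational), and any factorization into two quadratics over Q would force √(15770) ∈ Q (pairing opposite roots) or √95, √166 ∈ Q (other pairings), all impossible. Hence [Q(γ):Q] = 4 = [Q(√95, √166):Q], so Q(γ) = Q(√95, √166).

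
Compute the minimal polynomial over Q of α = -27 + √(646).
m_α(x) = x^2 + 54x + 83

From α + 27 = √(646), squaring gives (α + 27)^2 = 646, i.e. α^2 + 54α + 729 = 646, so α^2 + 54α + 83 = 0. The discriminant of x^2 + 54x + 83 is (54)^2 - 4·(83) = 2916 - 332 = 2584, and 4·(646) is not a perfect square in Q since 646 is squarefree and ≠ 1. Hence x^2 + 54x + 83 is irreducible over Q and is the minimal polynomial of α.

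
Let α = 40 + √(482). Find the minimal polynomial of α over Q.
m_α(x) = x^2 - 80x + 1118

From α - 40 = √(482), squaring gives (α - 40)^2 = 482, i.e. α^2 - 80α + 1600 = 482, so α^2 - 80α + 1118 = 0. The discriminant of x^2 - 80x + 1118 is (-80)^2 - 4·(1118) = 6400 - 4472 = 1928, and 4·(482) is not a perfect square in Q since 482 is squarefree and ≠ 1. Hence x^2 - 80x + 1118 is irreducible over Q and is the minimal polynomial of α.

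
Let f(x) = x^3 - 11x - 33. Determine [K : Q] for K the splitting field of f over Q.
[K : Q] = 6

By the rational root test, any rational root of the monic integer polynomial f(x) = x^3 - 11x - 33 must be an integer dividing the constant term -33, i.e. one of ±{1, 3, 11, 33}. Evaluating: f(1) = -43, f(-1) = -23, f(3) = -39, f(-3) = -27, f(11) = 1177, f(-11) = -1243, f(33) = 35541, f(-33) = -35607; none is 0, so f has no rational root and is therefore irreducible over Q (a cubic with no linear factor over a field is irreducible). For an irreducible cubic, the Galois group is A_3 or S_3 according as the discriminant disc(f) = -4a^3 - 27b^2 = -4·(-11)^3 - 27·(-33)^2 = -24079 is or is not a square in Q. Here disc(f) = -24079 is not a perfect square in Q, so the Galois group of f over Q is not contained in A_3 and must be all of S_3. The splitting field has degree |S_3| = 6 over Q, so [K : Q] = 6.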